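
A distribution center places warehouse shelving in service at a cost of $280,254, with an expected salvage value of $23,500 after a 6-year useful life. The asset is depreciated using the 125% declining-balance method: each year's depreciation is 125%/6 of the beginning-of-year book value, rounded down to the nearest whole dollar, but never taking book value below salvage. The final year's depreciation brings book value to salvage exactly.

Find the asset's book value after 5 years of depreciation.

Depreciable base = $280,254 − $23,500 = $256,754.
Year 1: ⌊$280,254 × 125%/6⌋ = $58,386. Book value $221,868.
Year 2: ⌊$221,868 × 125%/6⌋ = $46,222. Book value $175,646.
Year 3: ⌊$175,646 × 125%/6⌋ = $36,592. Book value $139,054.
Year 4: ⌊$139,054 × 125%/6⌋ = $28,969. Book value $110,085.
Year 5: ⌊$110,085 × 125%/6⌋ = $22,934. Book value $87,151.

$87,151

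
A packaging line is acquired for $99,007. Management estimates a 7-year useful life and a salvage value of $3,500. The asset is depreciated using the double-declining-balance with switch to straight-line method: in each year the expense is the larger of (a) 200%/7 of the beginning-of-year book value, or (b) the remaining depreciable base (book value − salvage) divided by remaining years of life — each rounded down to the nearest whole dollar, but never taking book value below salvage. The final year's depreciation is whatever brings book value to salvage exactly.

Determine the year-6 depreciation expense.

Depreciable base = $99,007 − $3,500 = $95,507.
Year 1: DB = ⌊$99,007 × 200%/7⌋ = $28,287; SL = ⌊$95,507/7⌋ = $13,643 → take DB $28,287. Book value $70,720.
Year 2: DB = ⌊$70,720 × 200%/7⌋ = $20,205; SL = ⌊$67,220/6⌋ = $11,203 → take DB $20,205. Book value $50,515.
Year 3: DB = ⌊$50,515 × 200%/7⌋ = $14,432; SL = ⌊$47,015/5⌋ = $9,403 → take DB $14,432. Book value $36,083.
Year 4: DB = ⌊$36,083 × 200%/7⌋ = $10,309; SL = ⌊$32,583/4⌋ = $8,145 → take DB $10,309. Book value $25,774.
Year 5: DB = ⌊$25,774 × 200%/7⌋ = $7,364; SL = ⌊$22,274/3⌋ = $7,424 → take SL $7,424. Book value $18,350.
Year 6: DB = ⌊$18,350 × 200%/7⌋ = $5,242; SL = ⌊$14,850/2⌋ = $7,425 → take SL $7,425. Book value $10,925.

$7,425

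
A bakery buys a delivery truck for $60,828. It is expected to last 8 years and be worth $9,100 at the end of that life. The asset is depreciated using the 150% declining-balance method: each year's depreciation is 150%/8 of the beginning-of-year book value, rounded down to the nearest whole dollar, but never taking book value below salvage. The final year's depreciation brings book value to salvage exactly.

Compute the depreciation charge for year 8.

Depreciable base = $60,828 − $9,100 = $51,728.
Year 1: ⌊$60,828 × 150%/8⌋ = $11,405. Book value $49,423.
Year 2: ⌊$49,423 × 150%/8⌋ = $9,266. Book value $40,157.
Year 3: ⌊$40,157 × 150%/8⌋ = $7,529. Book value $32,628.
Year 4: ⌊$32,628 × 150%/8⌋ = $6,117. Book value $26,511.
Year 5: ⌊$26,511 × 150%/8⌋ = $4,970. Book value $21,541.
Year 6: ⌊$21,541 × 150%/8⌋ = $4,038. Book value $17,503.
Year 7: ⌊$17,503 × 150%/8⌋ = $3,281. Book value $14,222.
Year 8 (final): $14,222 − $9,100 = $5,122. Book value $9,100.

$5,122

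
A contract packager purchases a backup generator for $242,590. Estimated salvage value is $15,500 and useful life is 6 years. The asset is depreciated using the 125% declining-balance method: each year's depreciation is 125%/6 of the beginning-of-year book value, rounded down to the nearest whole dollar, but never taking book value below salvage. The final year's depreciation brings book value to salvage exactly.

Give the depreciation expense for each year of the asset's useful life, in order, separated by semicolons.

Depreciable base = $242,590 − $15,500 = $227,090.
Year 1: ⌊$242,590 × 125%/6⌋ = $50,539. Book value $192,051.
Year 2: ⌊$192,051 × 125%/6⌋ = $40,010. Book value $152,041.
Year 3: ⌊$152,041 × 125%/6⌋ = $31,675. Book value $120,366.
Year 4: ⌊$120,366 × 125%/6⌋ = $25,076. Book value $95,290.
Year 5: ⌊$95,290 × 125%/6⌋ = $19,852. Book value $75,438.
Year 6 (final): $75,438 − $15,500 = $59,938. Book value $15,500.

$50,539; $40,010; $31,675; $25,076; $19,852; $59,938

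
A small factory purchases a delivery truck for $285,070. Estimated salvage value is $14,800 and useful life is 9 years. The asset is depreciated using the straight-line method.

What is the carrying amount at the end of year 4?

Depreciable base = $285,070 − $14,800 = $270,270.
Annual expense = $270,270 / 9 = $30,030.
End of year 1: book value $255,040.
End of year 2: book value $225,010.
End of year 3: book value $194,980.
End of year 4: book value $164,950.

$164,950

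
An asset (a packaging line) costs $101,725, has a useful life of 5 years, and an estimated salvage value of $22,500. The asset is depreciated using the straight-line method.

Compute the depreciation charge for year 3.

$15,845

Depreciable base = $101,725 − $22,500 = $79,225.
Annual expense = $79,225 / 5 = $15,845.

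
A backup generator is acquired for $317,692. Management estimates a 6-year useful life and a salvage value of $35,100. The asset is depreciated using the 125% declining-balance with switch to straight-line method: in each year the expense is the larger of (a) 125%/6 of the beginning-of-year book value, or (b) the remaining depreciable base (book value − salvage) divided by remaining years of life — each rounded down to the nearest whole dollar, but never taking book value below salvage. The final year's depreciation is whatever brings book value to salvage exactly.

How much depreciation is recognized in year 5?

Depreciable base = $317,692 − $35,100 = $282,592.
Year 1: DB = ⌊$317,692 × 125%/6⌋ = $66,185; SL = ⌊$282,592/6⌋ = $47,098 → take DB $66,185. Book value $251,507.
Year 2: DB = ⌊$251,507 × 125%/6⌋ = $52,397; SL = ⌊$216,407/5⌋ = $43,281 → take DB $52,397. Book value $199,110.
Year 3: DB = ⌊$199,110 × 125%/6⌋ = $41,481; SL = ⌊$164,010/4⌋ = $41,002 → take DB $41,481. Book value $157,629.
Year 4: DB = ⌊$157,629 × 125%/6⌋ = $32,839; SL = ⌊$122,529/3⌋ = $40,843 → take SL $40,843. Book value $116,786.
Year 5: DB = ⌊$116,786 × 125%/6⌋ = $24,330; SL = ⌊$81,686/2⌋ = $40,843 → take SL $40,843. Book value $75,943.

$40,843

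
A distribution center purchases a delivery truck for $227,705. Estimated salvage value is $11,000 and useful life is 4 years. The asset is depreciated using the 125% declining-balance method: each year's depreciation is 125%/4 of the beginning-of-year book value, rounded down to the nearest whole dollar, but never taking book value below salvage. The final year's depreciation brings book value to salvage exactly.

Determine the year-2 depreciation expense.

$48,921

Depreciable base = $227,705 − $11,000 = $216,705.
Year 1: ⌊$227,705 × 125%/4⌋ = $71,157. Book value $156,548.
Year 2: ⌊$156,548 × 125%/4⌋ = $48,921. Book value $107,627.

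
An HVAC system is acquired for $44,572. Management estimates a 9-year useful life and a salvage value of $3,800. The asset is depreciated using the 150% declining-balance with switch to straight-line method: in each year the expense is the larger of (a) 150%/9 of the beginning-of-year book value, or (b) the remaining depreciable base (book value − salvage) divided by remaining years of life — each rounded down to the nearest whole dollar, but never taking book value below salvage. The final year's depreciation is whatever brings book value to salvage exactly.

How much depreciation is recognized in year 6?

$3,528

Depreciable base = $44,572 − $3,800 = $40,772.
Year 1: DB = ⌊$44,572 × 150%/9⌋ = $7,428; SL = ⌊$40,772/9⌋ = $4,530 → take DB $7,428. Book value $37,144.
Year 2: DB = ⌊$37,144 × 150%/9⌋ = $6,190; SL = ⌊$33,344/8⌋ = $4,168 → take DB $6,190. Book value $30,954.
Year 3: DB = ⌊$30,954 × 150%/9⌋ = $5,159; SL = ⌊$27,154/7⌋ = $3,879 → take DB $5,159. Book value $25,795.
Year 4: DB = ⌊$25,795 × 150%/9⌋ = $4,299; SL = ⌊$21,995/6⌋ = $3,665 → take DB $4,299. Book value $21,496.
Year 5: DB = ⌊$21,496 × 150%/9⌋ = $3,582; SL = ⌊$17,696/5⌋ = $3,539 → take DB $3,582. Book value $17,914.
Year 6: DB = ⌊$17,914 × 150%/9⌋ = $2,985; SL = ⌊$14,114/4⌋ = $3,528 → take SL $3,528. Book value $14,386.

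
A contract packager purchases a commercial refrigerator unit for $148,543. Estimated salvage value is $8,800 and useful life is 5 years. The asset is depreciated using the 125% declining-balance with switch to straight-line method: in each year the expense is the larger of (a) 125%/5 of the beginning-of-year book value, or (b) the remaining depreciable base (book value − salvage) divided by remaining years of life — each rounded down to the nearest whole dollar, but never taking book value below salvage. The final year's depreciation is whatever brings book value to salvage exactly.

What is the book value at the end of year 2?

Depreciable base = $148,543 − $8,800 = $139,743.
Year 1: DB = ⌊$148,543 × 125%/5⌋ = $37,135; SL = ⌊$139,743/5⌋ = $27,948 → take DB $37,135. Book value $111,408.
Year 2: DB = ⌊$111,408 × 125%/5⌋ = $27,852; SL = ⌊$102,608/4⌋ = $25,652 → take DB $27,852. Book value $83,556.

$83,556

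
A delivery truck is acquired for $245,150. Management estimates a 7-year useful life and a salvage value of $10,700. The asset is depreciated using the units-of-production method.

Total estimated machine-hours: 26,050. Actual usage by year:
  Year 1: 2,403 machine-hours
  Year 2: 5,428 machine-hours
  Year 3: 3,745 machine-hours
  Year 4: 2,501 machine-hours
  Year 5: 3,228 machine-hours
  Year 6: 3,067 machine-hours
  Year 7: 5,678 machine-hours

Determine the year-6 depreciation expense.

$27,603

Depreciable base = $245,150 − $10,700 = $234,450.
Rate = $234,450 / 26,050 machine-hours = $9 per machine-hour.
Year 1: 2,403 × $9 = $21,627. Book value $223,523.
Year 2: 5,428 × $9 = $48,852. Book value $174,671.
Year 3: 3,745 × $9 = $33,705. Book value $140,966.
Year 4: 2,501 × $9 = $22,509. Book value $118,457.
Year 5: 3,228 × $9 = $29,052. Book value $89,405.
Year 6: 3,067 × $9 = $27,603. Book value $61,802.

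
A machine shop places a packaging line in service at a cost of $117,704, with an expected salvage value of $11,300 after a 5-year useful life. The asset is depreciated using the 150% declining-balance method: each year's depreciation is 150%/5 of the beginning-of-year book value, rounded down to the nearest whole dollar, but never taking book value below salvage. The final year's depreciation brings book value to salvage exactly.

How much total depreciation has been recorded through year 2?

Depreciable base = $117,704 − $11,300 = $106,404.
Year 1: ⌊$117,704 × 150%/5⌋ = $35,311. Book value $82,393.
Year 2: ⌊$82,393 × 150%/5⌋ = $24,717. Book value $57,676.
Accumulated through year 2 = $117,704 − $57,676 = $60,028.

$60,028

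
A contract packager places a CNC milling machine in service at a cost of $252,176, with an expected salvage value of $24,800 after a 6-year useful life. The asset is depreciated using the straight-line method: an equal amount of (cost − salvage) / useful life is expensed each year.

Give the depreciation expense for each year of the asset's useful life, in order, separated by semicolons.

Depreciable base = $252,176 − $24,800 = $227,376.
Annual expense = $227,376 / 6 = $37,896.
End of year 1: book value $214,280.
End of year 2: book value $176,384.
End of year 3: book value $138,488.
End of year 4: book value $100,592.
End of year 5: book value $62,696.
End of year 6: book value $24,800.

$37,896; $37,896; $37,896; $37,896; $37,896; $37,896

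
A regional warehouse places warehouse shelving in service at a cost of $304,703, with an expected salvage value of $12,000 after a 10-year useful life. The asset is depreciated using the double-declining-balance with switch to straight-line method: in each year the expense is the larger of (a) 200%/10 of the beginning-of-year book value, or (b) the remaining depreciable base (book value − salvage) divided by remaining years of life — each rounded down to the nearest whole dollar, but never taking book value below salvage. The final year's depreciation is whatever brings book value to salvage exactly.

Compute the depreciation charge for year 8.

Depreciable base = $304,703 − $12,000 = $292,703.
Year 1: DB = ⌊$304,703 × 200%/10⌋ = $60,940; SL = ⌊$292,703/10⌋ = $29,270 → take DB $60,940. Book value $243,763.
Year 2: DB = ⌊$243,763 × 200%/10⌋ = $48,752; SL = ⌊$231,763/9⌋ = $25,751 → take DB $48,752. Book value $195,011.
Year 3: DB = ⌊$195,011 × 200%/10⌋ = $39,002; SL = ⌊$183,011/8⌋ = $22,876 → take DB $39,002. Book value $156,009.
Year 4: DB = ⌊$156,009 × 200%/10⌋ = $31,201; SL = ⌊$144,009/7⌋ = $20,572 → take DB $31,201. Book value $124,808.
Year 5: DB = ⌊$124,808 × 200%/10⌋ = $24,961; SL = ⌊$112,808/6⌋ = $18,801 → take DB $24,961. Book value $99,847.
Year 6: DB = ⌊$99,847 × 200%/10⌋ = $19,969; SL = ⌊$87,847/5⌋ = $17,569 → take DB $19,969. Book value $79,878.
Year 7: DB = ⌊$79,878 × 200%/10⌋ = $15,975; SL = ⌊$67,878/4⌋ = $16,969 → take SL $16,969. Book value $62,909.
Year 8: DB = ⌊$62,909 × 200%/10⌋ = $12,581; SL = ⌊$50,909/3⌋ = $16,969 → take SL $16,969. Book value $45,940.

$16,969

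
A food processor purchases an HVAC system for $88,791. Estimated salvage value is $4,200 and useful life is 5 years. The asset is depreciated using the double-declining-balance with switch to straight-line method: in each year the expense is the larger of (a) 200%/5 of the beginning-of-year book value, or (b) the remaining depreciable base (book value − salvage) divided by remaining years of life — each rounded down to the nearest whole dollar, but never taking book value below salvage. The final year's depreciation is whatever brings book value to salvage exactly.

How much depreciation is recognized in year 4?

Depreciable base = $88,791 − $4,200 = $84,591.
Year 1: DB = ⌊$88,791 × 200%/5⌋ = $35,516; SL = ⌊$84,591/5⌋ = $16,918 → take DB $35,516. Book value $53,275.
Year 2: DB = ⌊$53,275 × 200%/5⌋ = $21,310; SL = ⌊$49,075/4⌋ = $12,268 → take DB $21,310. Book value $31,965.
Year 3: DB = ⌊$31,965 × 200%/5⌋ = $12,786; SL = ⌊$27,765/3⌋ = $9,255 → take DB $12,786. Book value $19,179.
Year 4: DB = ⌊$19,179 × 200%/5⌋ = $7,671; SL = ⌊$14,979/2⌋ = $7,489 → take DB $7,671. Book value $11,508.

$7,671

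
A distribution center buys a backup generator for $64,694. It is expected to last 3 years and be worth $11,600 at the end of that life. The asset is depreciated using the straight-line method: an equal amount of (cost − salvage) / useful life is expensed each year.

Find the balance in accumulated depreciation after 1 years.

Depreciable base = $64,694 − $11,600 = $53,094.
Annual expense = $53,094 / 3 = $17,698.
End of year 1: book value $46,996.
Accumulated through year 1 = $64,694 − $46,996 = $17,698.

$17,698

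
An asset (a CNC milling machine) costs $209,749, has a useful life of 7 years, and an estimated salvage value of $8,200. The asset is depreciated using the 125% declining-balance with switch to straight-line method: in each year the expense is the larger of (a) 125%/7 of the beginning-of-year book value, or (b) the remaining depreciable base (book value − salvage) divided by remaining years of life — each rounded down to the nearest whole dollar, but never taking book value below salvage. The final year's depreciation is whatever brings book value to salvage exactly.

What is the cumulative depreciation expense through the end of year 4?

$121,551

Depreciable base = $209,749 − $8,200 = $201,549.
Year 1: DB = ⌊$209,749 × 125%/7⌋ = $37,455; SL = ⌊$201,549/7⌋ = $28,792 → take DB $37,455. Book value $172,294.
Year 2: DB = ⌊$172,294 × 125%/7⌋ = $30,766; SL = ⌊$164,094/6⌋ = $27,349 → take DB $30,766. Book value $141,528.
Year 3: DB = ⌊$141,528 × 125%/7⌋ = $25,272; SL = ⌊$133,328/5⌋ = $26,665 → take SL $26,665. Book value $114,863.
Year 4: DB = ⌊$114,863 × 125%/7⌋ = $20,511; SL = ⌊$106,663/4⌋ = $26,665 → take SL $26,665. Book value $88,198.
Accumulated through year 4 = $209,749 − $88,198 = $121,551.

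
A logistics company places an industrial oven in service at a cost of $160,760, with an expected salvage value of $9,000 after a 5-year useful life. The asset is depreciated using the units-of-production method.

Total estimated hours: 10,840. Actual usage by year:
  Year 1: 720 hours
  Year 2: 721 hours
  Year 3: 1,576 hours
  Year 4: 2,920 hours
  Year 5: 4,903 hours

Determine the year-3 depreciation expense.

$22,064

Depreciable base = $160,760 − $9,000 = $151,760.
Rate = $151,760 / 10,840 hours = $14 per hour.
Year 1: 720 × $14 = $10,080. Book value $150,680.
Year 2: 721 × $14 = $10,094. Book value $140,586.
Year 3: 1,576 × $14 = $22,064. Book value $118,522.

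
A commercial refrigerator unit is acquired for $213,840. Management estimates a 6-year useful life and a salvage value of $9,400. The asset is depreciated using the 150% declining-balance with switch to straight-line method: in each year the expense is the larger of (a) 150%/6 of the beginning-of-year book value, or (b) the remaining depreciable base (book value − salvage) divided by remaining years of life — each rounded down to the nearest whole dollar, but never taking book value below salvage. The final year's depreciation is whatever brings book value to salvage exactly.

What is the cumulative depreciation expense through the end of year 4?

Depreciable base = $213,840 − $9,400 = $204,440.
Year 1: DB = ⌊$213,840 × 150%/6⌋ = $53,460; SL = ⌊$204,440/6⌋ = $34,073 → take DB $53,460. Book value $160,380.
Year 2: DB = ⌊$160,380 × 150%/6⌋ = $40,095; SL = ⌊$150,980/5⌋ = $30,196 → take DB $40,095. Book value $120,285.
Year 3: DB = ⌊$120,285 × 150%/6⌋ = $30,071; SL = ⌊$110,885/4⌋ = $27,721 → take DB $30,071. Book value $90,214.
Year 4: DB = ⌊$90,214 × 150%/6⌋ = $22,553; SL = ⌊$80,814/3⌋ = $26,938 → take SL $26,938. Book value $63,276.
Accumulated through year 4 = $213,840 − $63,276 = $150,564.

$150,564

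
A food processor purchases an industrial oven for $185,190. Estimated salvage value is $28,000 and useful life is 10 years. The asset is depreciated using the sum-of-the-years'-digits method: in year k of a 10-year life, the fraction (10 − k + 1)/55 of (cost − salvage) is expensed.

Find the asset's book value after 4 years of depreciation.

$88,018

Depreciable base = $185,190 − $28,000 = $157,190.
Sum of the years' digits = 10+9+8+7+6+5+4+3+2+1 = 55.
Year 1: $157,190 × 10/55 = $28,580. Book value $156,610.
Year 2: $157,190 × 9/55 = $25,722. Book value $130,888.
Year 3: $157,190 × 8/55 = $22,864. Book value $108,024.
Year 4: $157,190 × 7/55 = $20,006. Book value $88,018.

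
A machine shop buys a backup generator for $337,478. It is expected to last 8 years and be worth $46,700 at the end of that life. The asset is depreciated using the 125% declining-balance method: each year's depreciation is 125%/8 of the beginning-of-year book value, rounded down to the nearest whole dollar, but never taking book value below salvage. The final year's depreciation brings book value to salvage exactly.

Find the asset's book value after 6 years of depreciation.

Depreciable base = $337,478 − $46,700 = $290,778.
Year 1: ⌊$337,478 × 125%/8⌋ = $52,730. Book value $284,748.
Year 2: ⌊$284,748 × 125%/8⌋ = $44,491. Book value $240,257.
Year 3: ⌊$240,257 × 125%/8⌋ = $37,540. Book value $202,717.
Year 4: ⌊$202,717 × 125%/8⌋ = $31,674. Book value $171,043.
Year 5: ⌊$171,043 × 125%/8⌋ = $26,725. Book value $144,318.
Year 6: ⌊$144,318 × 125%/8⌋ = $22,549. Book value $121,769.

$121,769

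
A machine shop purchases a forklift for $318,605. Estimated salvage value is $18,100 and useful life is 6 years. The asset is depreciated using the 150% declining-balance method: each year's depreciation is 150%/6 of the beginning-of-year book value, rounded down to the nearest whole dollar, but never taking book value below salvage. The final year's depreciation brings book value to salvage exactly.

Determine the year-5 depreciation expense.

Depreciable base = $318,605 − $18,100 = $300,505.
Year 1: ⌊$318,605 × 150%/6⌋ = $79,651. Book value $238,954.
Year 2: ⌊$238,954 × 150%/6⌋ = $59,738. Book value $179,216.
Year 3: ⌊$179,216 × 150%/6⌋ = $44,804. Book value $134,412.
Year 4: ⌊$134,412 × 150%/6⌋ = $33,603. Book value $100,809.
Year 5: ⌊$100,809 × 150%/6⌋ = $25,202. Book value $75,607.

$25,202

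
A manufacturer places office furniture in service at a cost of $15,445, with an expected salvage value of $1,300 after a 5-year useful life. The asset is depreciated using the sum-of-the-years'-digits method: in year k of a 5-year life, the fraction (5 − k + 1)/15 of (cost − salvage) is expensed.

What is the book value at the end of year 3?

Depreciable base = $15,445 − $1,300 = $14,145.
Sum of the years' digits = 5+4+3+2+1 = 15.
Year 1: $14,145 × 5/15 = $4,715. Book value $10,730.
Year 2: $14,145 × 4/15 = $3,772. Book value $6,958.
Year 3: $14,145 × 3/15 = $2,829. Book value $4,129.

$4,129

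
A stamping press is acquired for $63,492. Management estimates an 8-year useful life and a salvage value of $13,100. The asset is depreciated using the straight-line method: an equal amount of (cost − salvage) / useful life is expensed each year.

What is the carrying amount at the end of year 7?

$19,399

Depreciable base = $63,492 − $13,100 = $50,392.
Annual expense = $50,392 / 8 = $6,299.
End of year 1: book value $57,193.
End of year 2: book value $50,894.
End of year 3: book value $44,595.
End of year 4: book value $38,296.
End of year 5: book value $31,997.
End of year 6: book value $25,698.
End of year 7: book value $19,399.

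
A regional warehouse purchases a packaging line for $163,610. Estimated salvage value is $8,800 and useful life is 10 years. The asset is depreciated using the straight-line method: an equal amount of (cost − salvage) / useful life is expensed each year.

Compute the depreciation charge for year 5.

$15,481

Depreciable base = $163,610 − $8,800 = $154,810.
Annual expense = $154,810 / 10 = $15,481.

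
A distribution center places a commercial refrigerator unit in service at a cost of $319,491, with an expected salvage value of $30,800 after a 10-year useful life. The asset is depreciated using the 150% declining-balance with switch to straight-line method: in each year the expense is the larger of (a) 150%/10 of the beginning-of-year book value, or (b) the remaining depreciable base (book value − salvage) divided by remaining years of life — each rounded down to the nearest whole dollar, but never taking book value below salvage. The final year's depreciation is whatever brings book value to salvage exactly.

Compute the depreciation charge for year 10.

Depreciable base = $319,491 − $30,800 = $288,691.
Year 1: DB = ⌊$319,491 × 150%/10⌋ = $47,923; SL = ⌊$288,691/10⌋ = $28,869 → take DB $47,923. Book value $271,568.
Year 2: DB = ⌊$271,568 × 150%/10⌋ = $40,735; SL = ⌊$240,768/9⌋ = $26,752 → take DB $40,735. Book value $230,833.
Year 3: DB = ⌊$230,833 × 150%/10⌋ = $34,624; SL = ⌊$200,033/8⌋ = $25,004 → take DB $34,624. Book value $196,209.
Year 4: DB = ⌊$196,209 × 150%/10⌋ = $29,431; SL = ⌊$165,409/7⌋ = $23,629 → take DB $29,431. Book value $166,778.
Year 5: DB = ⌊$166,778 × 150%/10⌋ = $25,016; SL = ⌊$135,978/6⌋ = $22,663 → take DB $25,016. Book value $141,762.
Year 6: DB = ⌊$141,762 × 150%/10⌋ = $21,264; SL = ⌊$110,962/5⌋ = $22,192 → take SL $22,192. Book value $119,570.
Year 7: DB = ⌊$119,570 × 150%/10⌋ = $17,935; SL = ⌊$88,770/4⌋ = $22,192 → take SL $22,192. Book value $97,378.
Year 8: DB = ⌊$97,378 × 150%/10⌋ = $14,606; SL = ⌊$66,578/3⌋ = $22,192 → take SL $22,192. Book value $75,186.
Year 9: DB = ⌊$75,186 × 150%/10⌋ = $11,277; SL = ⌊$44,386/2⌋ = $22,193 → take SL $22,193. Book value $52,993.
Year 10 (final): $52,993 − $30,800 = $22,193. Book value $30,800.

$22,193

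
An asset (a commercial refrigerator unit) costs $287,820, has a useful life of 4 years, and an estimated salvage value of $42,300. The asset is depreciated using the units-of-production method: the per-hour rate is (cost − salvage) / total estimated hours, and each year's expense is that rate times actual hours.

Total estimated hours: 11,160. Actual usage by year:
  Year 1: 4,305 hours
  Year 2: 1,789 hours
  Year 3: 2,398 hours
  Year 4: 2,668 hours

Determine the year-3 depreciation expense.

$52,756

Depreciable base = $287,820 − $42,300 = $245,520.
Rate = $245,520 / 11,160 hours = $22 per hour.
Year 1: 4,305 × $22 = $94,710. Book value $193,110.
Year 2: 1,789 × $22 = $39,358. Book value $153,752.
Year 3: 2,398 × $22 = $52,756. Book value $100,996.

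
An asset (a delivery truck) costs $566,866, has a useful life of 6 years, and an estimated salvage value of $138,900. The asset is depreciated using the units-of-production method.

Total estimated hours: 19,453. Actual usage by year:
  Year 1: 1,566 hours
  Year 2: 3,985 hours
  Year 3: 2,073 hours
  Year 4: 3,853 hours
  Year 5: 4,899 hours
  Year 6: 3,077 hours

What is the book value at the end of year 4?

Depreciable base = $566,866 − $138,900 = $427,966.
Rate = $427,966 / 19,453 hours = $22 per hour.
Year 1: 1,566 × $22 = $34,452. Book value $532,414.
Year 2: 3,985 × $22 = $87,670. Book value $444,744.
Year 3: 2,073 × $22 = $45,606. Book value $399,138.
Year 4: 3,853 × $22 = $84,766. Book value $314,372.

$314,372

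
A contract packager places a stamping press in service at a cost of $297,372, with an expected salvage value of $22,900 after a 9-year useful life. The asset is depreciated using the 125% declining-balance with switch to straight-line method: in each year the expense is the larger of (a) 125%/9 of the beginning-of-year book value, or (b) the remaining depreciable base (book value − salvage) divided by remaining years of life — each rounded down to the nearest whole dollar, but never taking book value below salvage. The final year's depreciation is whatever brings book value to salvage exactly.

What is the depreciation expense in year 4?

$27,830

Depreciable base = $297,372 − $22,900 = $274,472.
Year 1: DB = ⌊$297,372 × 125%/9⌋ = $41,301; SL = ⌊$274,472/9⌋ = $30,496 → take DB $41,301. Book value $256,071.
Year 2: DB = ⌊$256,071 × 125%/9⌋ = $35,565; SL = ⌊$233,171/8⌋ = $29,146 → take DB $35,565. Book value $220,506.
Year 3: DB = ⌊$220,506 × 125%/9⌋ = $30,625; SL = ⌊$197,606/7⌋ = $28,229 → take DB $30,625. Book value $189,881.
Year 4: DB = ⌊$189,881 × 125%/9⌋ = $26,372; SL = ⌊$166,981/6⌋ = $27,830 → take SL $27,830. Book value $162,051.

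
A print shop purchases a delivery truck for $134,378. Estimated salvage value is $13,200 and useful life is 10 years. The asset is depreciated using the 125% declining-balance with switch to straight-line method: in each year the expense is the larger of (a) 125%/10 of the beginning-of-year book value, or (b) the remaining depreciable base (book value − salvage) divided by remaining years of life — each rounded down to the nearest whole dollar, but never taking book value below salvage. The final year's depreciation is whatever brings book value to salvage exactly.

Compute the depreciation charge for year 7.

$10,928

Depreciable base = $134,378 − $13,200 = $121,178.
Year 1: DB = ⌊$134,378 × 125%/10⌋ = $16,797; SL = ⌊$121,178/10⌋ = $12,117 → take DB $16,797. Book value $117,581.
Year 2: DB = ⌊$117,581 × 125%/10⌋ = $14,697; SL = ⌊$104,381/9⌋ = $11,597 → take DB $14,697. Book value $102,884.
Year 3: DB = ⌊$102,884 × 125%/10⌋ = $12,860; SL = ⌊$89,684/8⌋ = $11,210 → take DB $12,860. Book value $90,024.
Year 4: DB = ⌊$90,024 × 125%/10⌋ = $11,253; SL = ⌊$76,824/7⌋ = $10,974 → take DB $11,253. Book value $78,771.
Year 5: DB = ⌊$78,771 × 125%/10⌋ = $9,846; SL = ⌊$65,571/6⌋ = $10,928 → take SL $10,928. Book value $67,843.
Year 6: DB = ⌊$67,843 × 125%/10⌋ = $8,480; SL = ⌊$54,643/5⌋ = $10,928 → take SL $10,928. Book value $56,915.
Year 7: DB = ⌊$56,915 × 125%/10⌋ = $7,114; SL = ⌊$43,715/4⌋ = $10,928 → take SL $10,928. Book value $45,987.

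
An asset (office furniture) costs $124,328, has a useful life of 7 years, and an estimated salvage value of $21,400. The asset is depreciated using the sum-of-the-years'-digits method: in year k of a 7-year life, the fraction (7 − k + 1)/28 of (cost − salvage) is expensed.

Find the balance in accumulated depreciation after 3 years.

$66,168

Depreciable base = $124,328 − $21,400 = $102,928.
Sum of the years' digits = 7+6+5+4+3+2+1 = 28.
Year 1: $102,928 × 7/28 = $25,732. Book value $98,596.
Year 2: $102,928 × 6/28 = $22,056. Book value $76,540.
Year 3: $102,928 × 5/28 = $18,380. Book value $58,160.
Accumulated through year 3 = $124,328 − $58,160 = $66,168.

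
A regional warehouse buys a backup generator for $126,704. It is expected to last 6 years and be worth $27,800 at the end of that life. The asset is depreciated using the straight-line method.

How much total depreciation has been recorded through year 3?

Depreciable base = $126,704 − $27,800 = $98,904.
Annual expense = $98,904 / 6 = $16,484.
End of year 1: book value $110,220.
End of year 2: book value $93,736.
End of year 3: book value $77,252.
Accumulated through year 3 = $126,704 − $77,252 = $49,452.

$49,452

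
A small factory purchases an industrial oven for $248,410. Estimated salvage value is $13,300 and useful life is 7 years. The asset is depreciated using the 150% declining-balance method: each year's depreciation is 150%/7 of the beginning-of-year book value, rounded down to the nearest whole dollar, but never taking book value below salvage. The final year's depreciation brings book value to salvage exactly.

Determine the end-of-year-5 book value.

Depreciable base = $248,410 − $13,300 = $235,110.
Year 1: ⌊$248,410 × 150%/7⌋ = $53,230. Book value $195,180.
Year 2: ⌊$195,180 × 150%/7⌋ = $41,824. Book value $153,356.
Year 3: ⌊$153,356 × 150%/7⌋ = $32,862. Book value $120,494.
Year 4: ⌊$120,494 × 150%/7⌋ = $25,820. Book value $94,674.
Year 5: ⌊$94,674 × 150%/7⌋ = $20,287. Book value $74,387.

$74,387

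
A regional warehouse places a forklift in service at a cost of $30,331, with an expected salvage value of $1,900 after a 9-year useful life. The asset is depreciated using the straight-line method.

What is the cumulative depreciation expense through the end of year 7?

Depreciable base = $30,331 − $1,900 = $28,431.
Annual expense = $28,431 / 9 = $3,159.
End of year 1: book value $27,172.
End of year 2: book value $24,013.
End of year 3: book value $20,854.
End of year 4: book value $17,695.
End of year 5: book value $14,536.
End of year 6: book value $11,377.
End of year 7: book value $8,218.
Accumulated through year 7 = $30,331 − $8,218 = $22,113.

$22,113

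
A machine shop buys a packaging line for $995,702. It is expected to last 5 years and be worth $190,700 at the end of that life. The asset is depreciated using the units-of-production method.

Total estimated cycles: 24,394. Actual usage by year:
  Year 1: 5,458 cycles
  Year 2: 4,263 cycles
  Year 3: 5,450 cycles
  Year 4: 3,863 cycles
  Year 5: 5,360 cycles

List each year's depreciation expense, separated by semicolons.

$180,114; $140,679; $179,850; $127,479; $176,880

Depreciable base = $995,702 − $190,700 = $805,002.
Rate = $805,002 / 24,394 cycles = $33 per cycle.
Year 1: 5,458 × $33 = $180,114. Book value $815,588.
Year 2: 4,263 × $33 = $140,679. Book value $674,909.
Year 3: 5,450 × $33 = $179,850. Book value $495,059.
Year 4: 3,863 × $33 = $127,479. Book value $367,580.
Year 5: 5,360 × $33 = $176,880. Book value $190,700.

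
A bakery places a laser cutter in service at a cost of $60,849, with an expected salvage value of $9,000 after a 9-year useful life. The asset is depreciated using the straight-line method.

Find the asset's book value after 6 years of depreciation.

$26,283

Depreciable base = $60,849 − $9,000 = $51,849.
Annual expense = $51,849 / 9 = $5,761.
End of year 1: book value $55,088.
End of year 2: book value $49,327.
End of year 3: book value $43,566.
End of year 4: book value $37,805.
End of year 5: book value $32,044.
End of year 6: book value $26,283.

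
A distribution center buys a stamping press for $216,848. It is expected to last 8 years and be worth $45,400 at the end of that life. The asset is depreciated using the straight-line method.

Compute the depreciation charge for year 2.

Depreciable base = $216,848 − $45,400 = $171,448.
Annual expense = $171,448 / 8 = $21,431.

$21,431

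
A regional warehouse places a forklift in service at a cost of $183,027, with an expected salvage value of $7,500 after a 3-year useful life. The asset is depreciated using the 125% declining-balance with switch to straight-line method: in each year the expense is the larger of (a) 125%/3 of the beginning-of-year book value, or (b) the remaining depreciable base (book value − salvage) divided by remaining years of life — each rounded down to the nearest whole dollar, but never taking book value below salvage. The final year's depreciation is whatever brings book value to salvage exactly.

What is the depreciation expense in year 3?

$49,633

Depreciable base = $183,027 − $7,500 = $175,527.
Year 1: DB = ⌊$183,027 × 125%/3⌋ = $76,261; SL = ⌊$175,527/3⌋ = $58,509 → take DB $76,261. Book value $106,766.
Year 2: DB = ⌊$106,766 × 125%/3⌋ = $44,485; SL = ⌊$99,266/2⌋ = $49,633 → take SL $49,633. Book value $57,133.
Year 3 (final): $57,133 − $7,500 = $49,633. Book value $7,500.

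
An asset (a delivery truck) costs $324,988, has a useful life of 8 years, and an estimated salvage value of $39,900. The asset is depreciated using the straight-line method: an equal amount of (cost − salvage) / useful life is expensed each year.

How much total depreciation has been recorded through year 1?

$35,636

Depreciable base = $324,988 − $39,900 = $285,088.
Annual expense = $285,088 / 8 = $35,636.
End of year 1: book value $289,352.
Accumulated through year 1 = $324,988 − $289,352 = $35,636.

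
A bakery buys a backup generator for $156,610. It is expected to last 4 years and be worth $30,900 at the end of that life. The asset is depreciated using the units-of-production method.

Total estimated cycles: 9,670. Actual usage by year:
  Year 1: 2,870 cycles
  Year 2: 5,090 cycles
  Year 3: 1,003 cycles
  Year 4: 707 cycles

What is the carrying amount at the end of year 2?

Depreciable base = $156,610 − $30,900 = $125,710.
Rate = $125,710 / 9,670 cycles = $13 per cycle.
Year 1: 2,870 × $13 = $37,310. Book value $119,300.
Year 2: 5,090 × $13 = $66,170. Book value $53,130.

$53,130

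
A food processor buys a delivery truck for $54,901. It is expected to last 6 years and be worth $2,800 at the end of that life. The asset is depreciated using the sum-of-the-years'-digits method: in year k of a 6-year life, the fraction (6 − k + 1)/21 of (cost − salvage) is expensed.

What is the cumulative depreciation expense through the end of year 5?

Depreciable base = $54,901 − $2,800 = $52,101.
Sum of the years' digits = 6+5+4+3+2+1 = 21.
Year 1: $52,101 × 6/21 = $14,886. Book value $40,015.
Year 2: $52,101 × 5/21 = $12,405. Book value $27,610.
Year 3: $52,101 × 4/21 = $9,924. Book value $17,686.
Year 4: $52,101 × 3/21 = $7,443. Book value $10,243.
Year 5: $52,101 × 2/21 = $4,962. Book value $5,281.
Accumulated through year 5 = $54,901 − $5,281 = $49,620.

$49,620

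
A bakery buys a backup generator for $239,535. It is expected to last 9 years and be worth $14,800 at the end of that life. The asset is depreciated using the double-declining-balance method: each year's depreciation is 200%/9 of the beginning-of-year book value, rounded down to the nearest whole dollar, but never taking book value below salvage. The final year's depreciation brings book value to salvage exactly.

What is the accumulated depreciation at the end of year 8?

$207,455

Depreciable base = $239,535 − $14,800 = $224,735.
Year 1: ⌊$239,535 × 200%/9⌋ = $53,230. Book value $186,305.
Year 2: ⌊$186,305 × 200%/9⌋ = $41,401. Book value $144,904.
Year 3: ⌊$144,904 × 200%/9⌋ = $32,200. Book value $112,704.
Year 4: ⌊$112,704 × 200%/9⌋ = $25,045. Book value $87,659.
Year 5: ⌊$87,659 × 200%/9⌋ = $19,479. Book value $68,180.
Year 6: ⌊$68,180 × 200%/9⌋ = $15,151. Book value $53,029.
Year 7: ⌊$53,029 × 200%/9⌋ = $11,784. Book value $41,245.
Year 8: ⌊$41,245 × 200%/9⌋ = $9,165. Book value $32,080.
Accumulated through year 8 = $239,535 − $32,080 = $207,455.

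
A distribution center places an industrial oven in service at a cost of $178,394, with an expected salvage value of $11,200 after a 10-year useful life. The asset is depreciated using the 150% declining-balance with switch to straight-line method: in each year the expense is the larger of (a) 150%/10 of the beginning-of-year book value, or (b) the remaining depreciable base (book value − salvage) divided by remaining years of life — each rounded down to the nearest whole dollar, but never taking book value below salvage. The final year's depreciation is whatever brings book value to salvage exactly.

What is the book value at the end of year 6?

Depreciable base = $178,394 − $11,200 = $167,194.
Year 1: DB = ⌊$178,394 × 150%/10⌋ = $26,759; SL = ⌊$167,194/10⌋ = $16,719 → take DB $26,759. Book value $151,635.
Year 2: DB = ⌊$151,635 × 150%/10⌋ = $22,745; SL = ⌊$140,435/9⌋ = $15,603 → take DB $22,745. Book value $128,890.
Year 3: DB = ⌊$128,890 × 150%/10⌋ = $19,333; SL = ⌊$117,690/8⌋ = $14,711 → take DB $19,333. Book value $109,557.
Year 4: DB = ⌊$109,557 × 150%/10⌋ = $16,433; SL = ⌊$98,357/7⌋ = $14,051 → take DB $16,433. Book value $93,124.
Year 5: DB = ⌊$93,124 × 150%/10⌋ = $13,968; SL = ⌊$81,924/6⌋ = $13,654 → take DB $13,968. Book value $79,156.
Year 6: DB = ⌊$79,156 × 150%/10⌋ = $11,873; SL = ⌊$67,956/5⌋ = $13,591 → take SL $13,591. Book value $65,565.

$65,565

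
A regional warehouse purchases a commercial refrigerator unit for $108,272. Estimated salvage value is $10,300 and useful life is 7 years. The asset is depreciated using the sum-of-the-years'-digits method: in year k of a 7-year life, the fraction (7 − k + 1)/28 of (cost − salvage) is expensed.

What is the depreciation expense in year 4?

Depreciable base = $108,272 − $10,300 = $97,972.
Sum of the years' digits = 7+6+5+4+3+2+1 = 28.
Year 1: $97,972 × 7/28 = $24,493. Book value $83,779.
Year 2: $97,972 × 6/28 = $20,994. Book value $62,785.
Year 3: $97,972 × 5/28 = $17,495. Book value $45,290.
Year 4: $97,972 × 4/28 = $13,996. Book value $31,294.

$13,996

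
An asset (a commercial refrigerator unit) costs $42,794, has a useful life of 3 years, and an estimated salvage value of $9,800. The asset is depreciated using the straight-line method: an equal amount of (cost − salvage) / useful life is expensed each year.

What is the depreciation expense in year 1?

Depreciable base = $42,794 − $9,800 = $32,994.
Annual expense = $32,994 / 3 = $10,998.

$10,998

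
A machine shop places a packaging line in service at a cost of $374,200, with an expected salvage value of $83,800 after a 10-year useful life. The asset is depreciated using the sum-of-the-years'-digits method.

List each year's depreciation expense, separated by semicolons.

Depreciable base = $374,200 − $83,800 = $290,400.
Sum of the years' digits = 10+9+8+7+6+5+4+3+2+1 = 55.
Year 1: $290,400 × 10/55 = $52,800. Book value $321,400.
Year 2: $290,400 × 9/55 = $47,520. Book value $273,880.
Year 3: $290,400 × 8/55 = $42,240. Book value $231,640.
Year 4: $290,400 × 7/55 = $36,960. Book value $194,680.
Year 5: $290,400 × 6/55 = $31,680. Book value $163,000.
Year 6: $290,400 × 5/55 = $26,400. Book value $136,600.
Year 7: $290,400 × 4/55 = $21,120. Book value $115,480.
Year 8: $290,400 × 3/55 = $15,840. Book value $99,640.
Year 9: $290,400 × 2/55 = $10,560. Book value $89,080.
Year 10: $290,400 × 1/55 = $5,280. Book value $83,800.

$52,800; $47,520; $42,240; $36,960; $31,680; $26,400; $21,120; $15,840; $10,560; $5,280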